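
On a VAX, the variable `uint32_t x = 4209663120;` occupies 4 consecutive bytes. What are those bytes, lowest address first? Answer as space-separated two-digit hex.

4209663120 in hexadecimal, padded to 32 bits, is 0xFAEA5C90.
Split into bytes (most-significant first): FA EA 5C 90.
Little-endian stores the least-significant byte at the lowest address.
So at ascending addresses the bytes are 90 5C EA FA.

90 5C EA FA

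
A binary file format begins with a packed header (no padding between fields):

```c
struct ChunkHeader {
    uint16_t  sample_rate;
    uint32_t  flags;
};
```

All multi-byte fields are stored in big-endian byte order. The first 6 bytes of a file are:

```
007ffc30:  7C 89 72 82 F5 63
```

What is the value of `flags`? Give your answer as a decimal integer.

`flags` follows `sample_rate` (2 bytes), so it starts at byte offset 2 and occupies 4 bytes.
Bytes at offsets 2..5: 72 82 F5 63.
Big-endian: lowest address holds the most-significant byte.
The bytes are already most-significant first: 0x7282F563.
0x7282F563 = 1921185123.

1921185123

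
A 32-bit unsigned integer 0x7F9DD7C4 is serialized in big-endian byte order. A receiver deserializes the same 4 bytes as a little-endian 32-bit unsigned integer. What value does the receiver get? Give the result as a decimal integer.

3302464895

Stored big-endian, the bytes at ascending addresses are 7F 9D D7 C4.
Read back as little-endian, the first byte is least significant, giving 0xC4D79D7F.
0xC4D79D7F = 3302464895.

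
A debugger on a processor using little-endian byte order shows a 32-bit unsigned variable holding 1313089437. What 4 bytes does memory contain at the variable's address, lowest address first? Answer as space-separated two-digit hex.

9D 27 44 4E

1313089437 in hexadecimal, padded to 32 bits, is 0x4E44279D.
Split into bytes (most-significant first): 4E 44 27 9D.
Little-endian stores the least-significant byte at the lowest address.
So at ascending addresses the bytes are 9D 27 44 4E.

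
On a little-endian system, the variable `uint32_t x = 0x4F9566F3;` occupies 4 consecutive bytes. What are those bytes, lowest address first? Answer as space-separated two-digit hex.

F3 66 95 4F

Split into bytes (most-significant first): 4F 95 66 F3.
Little-endian: lowest address holds the least-significant byte.
So at ascending addresses the bytes are F3 66 95 4F.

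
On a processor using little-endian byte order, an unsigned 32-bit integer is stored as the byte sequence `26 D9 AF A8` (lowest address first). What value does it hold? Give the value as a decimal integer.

2830096678

In little-endian order the low byte comes first in memory.
Reassemble most-significant byte first: A8 AF D9 26 → 0xA8AFD926.
0xA8AFD926 = 2830096678.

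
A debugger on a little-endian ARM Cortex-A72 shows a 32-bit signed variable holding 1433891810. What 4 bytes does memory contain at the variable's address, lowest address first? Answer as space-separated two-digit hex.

1433891810 in hexadecimal, padded to 32 bits, is 0x557773E2.
Split into bytes (most-significant first): 55 77 73 E2.
In little-endian order the low byte comes first in memory.
So at ascending addresses the bytes are E2 73 77 55.

E2 73 77 55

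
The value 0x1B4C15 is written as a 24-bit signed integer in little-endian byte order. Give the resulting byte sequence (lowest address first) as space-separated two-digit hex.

Split into bytes (most-significant first): 1B 4C 15.
In little-endian order the low byte comes first in memory.
So at ascending addresses the bytes are 15 4C 1B.

15 4C 1B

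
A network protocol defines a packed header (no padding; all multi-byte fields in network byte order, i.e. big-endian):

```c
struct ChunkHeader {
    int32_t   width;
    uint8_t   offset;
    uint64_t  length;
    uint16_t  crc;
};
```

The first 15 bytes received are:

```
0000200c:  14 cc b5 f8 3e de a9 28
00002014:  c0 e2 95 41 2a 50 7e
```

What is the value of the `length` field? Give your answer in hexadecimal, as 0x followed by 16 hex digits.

0xDEA928C0E295412A

`length` follows `width` (4 B), `offset` (1 B), so it starts at offset 4 + 1 = 5 and occupies 8 bytes.
Bytes at offsets 5..12: DE A9 28 C0 E2 95 41 2A.
Big-endian stores the most-significant byte at the lowest address.
The bytes are already most-significant first: 0xDEA928C0E295412A.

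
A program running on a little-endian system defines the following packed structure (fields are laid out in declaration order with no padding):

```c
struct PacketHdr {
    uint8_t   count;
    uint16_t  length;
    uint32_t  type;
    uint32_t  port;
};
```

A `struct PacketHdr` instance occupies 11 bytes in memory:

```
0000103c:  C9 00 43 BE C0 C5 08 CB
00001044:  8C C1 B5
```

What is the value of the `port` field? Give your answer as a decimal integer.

`port` follows `count` (1 B), `length` (2 B), `type` (4 B), so it starts at offset 1 + 2 + 4 = 7 and occupies 4 bytes.
Bytes at offsets 7..10: CB 8C C1 B5.
In little-endian order the low byte comes first in memory.
Reassemble most-significant byte first: B5 C1 8C CB → 0xB5C18CCB.
0xB5C18CCB = 3049360587.

3049360587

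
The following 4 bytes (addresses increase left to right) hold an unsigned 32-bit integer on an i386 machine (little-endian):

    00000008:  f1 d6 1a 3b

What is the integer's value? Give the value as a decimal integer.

991614705

In little-endian order the low byte comes first in memory.
Reassemble most-significant byte first: 3B 1A D6 F1 → 0x3B1AD6F1.
0x3B1AD6F1 = 991614705.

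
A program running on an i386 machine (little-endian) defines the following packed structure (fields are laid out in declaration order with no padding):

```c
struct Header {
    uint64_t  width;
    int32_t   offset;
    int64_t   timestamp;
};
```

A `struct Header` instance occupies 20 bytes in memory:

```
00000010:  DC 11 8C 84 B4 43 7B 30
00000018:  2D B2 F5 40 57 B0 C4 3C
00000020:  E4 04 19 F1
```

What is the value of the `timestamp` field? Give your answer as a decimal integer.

`timestamp` follows `width` (8 B), `offset` (4 B), so it starts at offset 8 + 4 = 12 and occupies 8 bytes.
Bytes at offsets 12..19: 57 B0 C4 3C E4 04 19 F1.
In little-endian order the low byte comes first in memory.
Reassemble most-significant byte first: F1 19 04 E4 3C C4 B0 57 → 0xF11904E43CC4B057.
Top bit is set, so as a signed 64-bit value this is 0xF11904E43CC4B057 − 2^64 = -1073821657832574889.

-1073821657832574889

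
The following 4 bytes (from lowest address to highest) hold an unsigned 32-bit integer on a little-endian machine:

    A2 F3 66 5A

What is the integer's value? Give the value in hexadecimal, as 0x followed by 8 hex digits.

In little-endian order the low byte comes first in memory.
Reassemble most-significant byte first: 5A 66 F3 A2 → 0x5A66F3A2.

0x5A66F3A2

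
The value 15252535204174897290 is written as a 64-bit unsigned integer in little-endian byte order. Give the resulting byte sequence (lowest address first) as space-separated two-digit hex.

15252535204174897290 in hexadecimal, padded to 64 bits, is 0xD3ABE3F4F0FC208A.
Split into bytes (most-significant first): D3 AB E3 F4 F0 FC 20 8A.
In little-endian order the low byte comes first in memory.
So at ascending addresses the bytes are 8A 20 FC F0 F4 E3 AB D3.

8A 20 FC F0 F4 E3 AB D3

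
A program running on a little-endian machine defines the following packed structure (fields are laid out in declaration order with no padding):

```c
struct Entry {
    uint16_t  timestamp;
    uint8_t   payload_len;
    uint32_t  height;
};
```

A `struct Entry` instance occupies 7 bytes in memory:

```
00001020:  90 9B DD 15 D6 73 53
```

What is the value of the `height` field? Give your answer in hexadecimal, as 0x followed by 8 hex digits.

0x5373D615

`height` follows `timestamp` (2 B), `payload_len` (1 B), so it starts at offset 2 + 1 = 3 and occupies 4 bytes.
Bytes at offsets 3..6: 15 D6 73 53.
Little-endian stores the least-significant byte at the lowest address.
Reassemble most-significant byte first: 53 73 D6 15 → 0x5373D615.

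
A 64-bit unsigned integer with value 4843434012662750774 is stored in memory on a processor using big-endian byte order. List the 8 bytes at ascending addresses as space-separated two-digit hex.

4843434012662750774 in hexadecimal, padded to 64 bits, is 0x43375592A9CEDE36.
Split into bytes (most-significant first): 43 37 55 92 A9 CE DE 36.
In big-endian order the high byte comes first in memory.
So the memory order matches the most-significant-first order: 43 37 55 92 A9 CE DE 36.

43 37 55 92 A9 CE DE 36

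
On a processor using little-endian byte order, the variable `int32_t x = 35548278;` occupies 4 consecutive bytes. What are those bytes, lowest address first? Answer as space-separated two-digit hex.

76 6C 1E 02

35548278 in hexadecimal, padded to 32 bits, is 0x021E6C76.
Split into bytes (most-significant first): 02 1E 6C 76.
In little-endian order the low byte comes first in memory.
So at ascending addresses the bytes are 76 6C 1E 02.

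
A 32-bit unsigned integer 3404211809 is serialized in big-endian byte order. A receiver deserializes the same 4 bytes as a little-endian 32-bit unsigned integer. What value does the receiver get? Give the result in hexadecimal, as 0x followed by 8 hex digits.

3404211809 in 32-bit hexadecimal is 0xCAE82661.
Stored big-endian, the bytes at ascending addresses are CA E8 26 61.
Read back as little-endian, the first byte is least significant, giving 0x6126E8CA.

0x6126E8CA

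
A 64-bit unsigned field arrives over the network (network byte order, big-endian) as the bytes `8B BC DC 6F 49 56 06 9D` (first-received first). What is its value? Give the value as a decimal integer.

Big-endian stores the most-significant byte at the lowest address.
The bytes are already most-significant first: 0x8BBCDC6F4956069D.
0x8BBCDC6F4956069D = 10069165237423441565.

10069165237423441565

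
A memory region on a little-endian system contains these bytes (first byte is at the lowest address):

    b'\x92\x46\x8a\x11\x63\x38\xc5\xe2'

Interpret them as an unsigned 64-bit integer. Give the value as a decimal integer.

16340528821130905234

Little-endian: lowest address holds the least-significant byte.
Reassemble most-significant byte first: E2 C5 38 63 11 8A 46 92 → 0xE2C53863118A4692.
0xE2C53863118A4692 = 16340528821130905234.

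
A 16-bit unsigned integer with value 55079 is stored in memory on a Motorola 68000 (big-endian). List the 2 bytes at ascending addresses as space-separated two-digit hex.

55079 in hexadecimal, padded to 16 bits, is 0xD727.
Split into bytes (most-significant first): D7 27.
Big-endian stores the most-significant byte at the lowest address.
So the memory order matches the most-significant-first order: D7 27.

D7 27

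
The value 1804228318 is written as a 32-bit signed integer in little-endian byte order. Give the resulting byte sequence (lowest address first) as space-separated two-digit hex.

DE 56 8A 6B

1804228318 in hexadecimal, padded to 32 bits, is 0x6B8A56DE.
Split into bytes (most-significant first): 6B 8A 56 DE.
Little-endian stores the least-significant byte at the lowest address.
So at ascending addresses the bytes are DE 56 8A 6B.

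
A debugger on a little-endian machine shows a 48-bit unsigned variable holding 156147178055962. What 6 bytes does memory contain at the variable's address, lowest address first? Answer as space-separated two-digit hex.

156147178055962 in hexadecimal, padded to 48 bits, is 0x8E03D914A91A.
Split into bytes (most-significant first): 8E 03 D9 14 A9 1A.
Little-endian: lowest address holds the least-significant byte.
So at ascending addresses the bytes are 1A A9 14 D9 03 8E.

1A A9 14 D9 03 8E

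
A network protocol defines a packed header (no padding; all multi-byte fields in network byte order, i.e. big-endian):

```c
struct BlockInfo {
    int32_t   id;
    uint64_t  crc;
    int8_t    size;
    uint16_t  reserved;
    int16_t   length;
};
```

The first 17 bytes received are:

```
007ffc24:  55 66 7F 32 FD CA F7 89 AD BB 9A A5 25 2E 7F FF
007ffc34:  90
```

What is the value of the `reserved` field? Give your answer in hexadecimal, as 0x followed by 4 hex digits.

`reserved` follows `id` (4 B), `crc` (8 B), `size` (1 B), so it starts at offset 4 + 8 + 1 = 13 and occupies 2 bytes.
Bytes at offsets 13..14: 2E 7F.
In big-endian order the high byte comes first in memory.
The bytes are already most-significant first: 0x2E7F.

0x2E7F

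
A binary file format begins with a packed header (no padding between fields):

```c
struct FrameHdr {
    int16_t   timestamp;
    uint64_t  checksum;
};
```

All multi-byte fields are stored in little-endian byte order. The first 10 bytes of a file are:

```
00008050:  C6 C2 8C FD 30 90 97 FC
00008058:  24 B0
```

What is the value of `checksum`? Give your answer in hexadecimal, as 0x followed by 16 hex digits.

0xB024FC979030FD8C

`checksum` follows `timestamp` (2 bytes), so it starts at byte offset 2 and occupies 8 bytes.
Bytes at offsets 2..9: 8C FD 30 90 97 FC 24 B0.
Little-endian stores the least-significant byte at the lowest address.
Reassemble most-significant byte first: B0 24 FC 97 90 30 FD 8C → 0xB024FC979030FD8C.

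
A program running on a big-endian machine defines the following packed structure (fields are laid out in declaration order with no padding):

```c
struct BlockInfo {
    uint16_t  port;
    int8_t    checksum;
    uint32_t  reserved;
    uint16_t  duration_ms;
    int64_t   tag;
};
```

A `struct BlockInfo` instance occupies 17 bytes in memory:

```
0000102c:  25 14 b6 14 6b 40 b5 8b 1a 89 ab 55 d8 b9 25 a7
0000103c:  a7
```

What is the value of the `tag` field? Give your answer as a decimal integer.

-8526627080188352601

`tag` follows `port` (2 B), `checksum` (1 B), `reserved` (4 B), `duration_ms` (2 B), so it starts at offset 2 + 1 + 4 + 2 = 9 and occupies 8 bytes.
Bytes at offsets 9..16: 89 AB 55 D8 B9 25 A7 A7.
Big-endian stores the most-significant byte at the lowest address.
The bytes are already most-significant first: 0x89AB55D8B925A7A7.
Top bit is set, so as a signed 64-bit value this is 0x89AB55D8B925A7A7 − 2^64 = -8526627080188352601.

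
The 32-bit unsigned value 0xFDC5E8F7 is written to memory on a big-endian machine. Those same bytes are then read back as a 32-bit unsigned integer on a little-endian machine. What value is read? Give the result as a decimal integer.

4159227389

Stored big-endian, the bytes at ascending addresses are FD C5 E8 F7.
Read back as little-endian, the first byte is least significant, giving 0xF7E8C5FD.
0xF7E8C5FD = 4159227389.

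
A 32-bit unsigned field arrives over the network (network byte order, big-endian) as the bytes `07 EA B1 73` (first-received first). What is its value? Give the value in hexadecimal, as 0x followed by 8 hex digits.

0x07EAB173

In big-endian order the high byte comes first in memory.
The bytes are already most-significant first: 0x07EAB173.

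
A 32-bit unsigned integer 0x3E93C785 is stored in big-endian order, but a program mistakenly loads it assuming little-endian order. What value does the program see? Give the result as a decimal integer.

Stored big-endian, the bytes at ascending addresses are 3E 93 C7 85.
Read back as little-endian, the first byte is least significant, giving 0x85C7933E.
0x85C7933E = 2244449086.

2244449086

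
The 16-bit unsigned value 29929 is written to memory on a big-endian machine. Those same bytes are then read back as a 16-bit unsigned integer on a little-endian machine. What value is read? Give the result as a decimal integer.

29929 in 16-bit hexadecimal is 0x74E9.
Stored big-endian, the bytes at ascending addresses are 74 E9.
Read back as little-endian, the first byte is least significant, giving 0xE974.
0xE974 = 59764.

59764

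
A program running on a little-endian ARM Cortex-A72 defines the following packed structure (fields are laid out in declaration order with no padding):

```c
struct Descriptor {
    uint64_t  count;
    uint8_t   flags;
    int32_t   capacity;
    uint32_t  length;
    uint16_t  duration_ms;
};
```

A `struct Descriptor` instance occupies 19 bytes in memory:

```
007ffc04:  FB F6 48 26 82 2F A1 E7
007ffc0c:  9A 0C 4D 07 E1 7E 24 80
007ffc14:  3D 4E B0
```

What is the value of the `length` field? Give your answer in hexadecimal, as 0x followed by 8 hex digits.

`length` follows `count` (8 B), `flags` (1 B), `capacity` (4 B), so it starts at offset 8 + 1 + 4 = 13 and occupies 4 bytes.
Bytes at offsets 13..16: 7E 24 80 3D.
Little-endian: lowest address holds the least-significant byte.
Reassemble most-significant byte first: 3D 80 24 7E → 0x3D80247E.

0x3D80247E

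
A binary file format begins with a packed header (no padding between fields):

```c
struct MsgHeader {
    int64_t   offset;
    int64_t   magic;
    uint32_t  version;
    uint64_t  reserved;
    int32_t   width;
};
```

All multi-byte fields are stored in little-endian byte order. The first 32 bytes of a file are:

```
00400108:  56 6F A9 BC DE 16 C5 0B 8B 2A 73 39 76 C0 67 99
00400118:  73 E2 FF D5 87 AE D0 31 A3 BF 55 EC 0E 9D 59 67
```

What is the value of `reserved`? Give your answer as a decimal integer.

17029728273607732871

`reserved` follows `offset` (8 B), `magic` (8 B), `version` (4 B), so it starts at offset 8 + 8 + 4 = 20 and occupies 8 bytes.
Bytes at offsets 20..27: 87 AE D0 31 A3 BF 55 EC.
Little-endian stores the least-significant byte at the lowest address.
Reassemble most-significant byte first: EC 55 BF A3 31 D0 AE 87 → 0xEC55BFA331D0AE87.
0xEC55BFA331D0AE87 = 17029728273607732871.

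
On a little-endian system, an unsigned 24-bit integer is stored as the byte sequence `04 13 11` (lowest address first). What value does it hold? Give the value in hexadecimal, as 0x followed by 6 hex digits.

Little-endian stores the least-significant byte at the lowest address.
Reassemble most-significant byte first: 11 13 04 → 0x111304.

0x111304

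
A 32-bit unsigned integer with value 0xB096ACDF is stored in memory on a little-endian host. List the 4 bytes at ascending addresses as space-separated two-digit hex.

DF AC 96 B0

Split into bytes (most-significant first): B0 96 AC DF.
Little-endian: lowest address holds the least-significant byte.
So at ascending addresses the bytes are DF AC 96 B0.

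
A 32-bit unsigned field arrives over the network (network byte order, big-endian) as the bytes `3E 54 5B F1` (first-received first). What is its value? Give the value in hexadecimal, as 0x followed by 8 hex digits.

0x3E545BF1

Big-endian stores the most-significant byte at the lowest address.
The bytes are already most-significant first: 0x3E545BF1.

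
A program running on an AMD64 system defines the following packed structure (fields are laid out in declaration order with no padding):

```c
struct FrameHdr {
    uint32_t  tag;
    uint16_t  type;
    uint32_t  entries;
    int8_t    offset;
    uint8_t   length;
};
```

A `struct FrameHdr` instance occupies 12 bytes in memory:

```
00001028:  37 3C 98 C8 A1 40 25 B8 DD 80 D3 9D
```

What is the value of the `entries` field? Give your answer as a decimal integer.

`entries` follows `tag` (4 B), `type` (2 B), so it starts at offset 4 + 2 = 6 and occupies 4 bytes.
Bytes at offsets 6..9: 25 B8 DD 80.
Little-endian stores the least-significant byte at the lowest address.
Reassemble most-significant byte first: 80 DD B8 25 → 0x80DDB825.
0x80DDB825 = 2162014245.

2162014245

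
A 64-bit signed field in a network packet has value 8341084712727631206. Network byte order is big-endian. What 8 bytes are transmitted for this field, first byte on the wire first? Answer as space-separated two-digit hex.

8341084712727631206 in hexadecimal, padded to 64 bits, is 0x73C17C5A6F925566.
Split into bytes (most-significant first): 73 C1 7C 5A 6F 92 55 66.
Big-endian: lowest address holds the most-significant byte.
So the memory order matches the most-significant-first order: 73 C1 7C 5A 6F 92 55 66.

73 C1 7C 5A 6F 92 55 66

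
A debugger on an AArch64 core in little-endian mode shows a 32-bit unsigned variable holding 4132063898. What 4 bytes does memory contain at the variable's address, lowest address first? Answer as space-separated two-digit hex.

9A 4A 4A F6

4132063898 in hexadecimal, padded to 32 bits, is 0xF64A4A9A.
Split into bytes (most-significant first): F6 4A 4A 9A.
Little-endian: lowest address holds the least-significant byte.
So at ascending addresses the bytes are 9A 4A 4A F6.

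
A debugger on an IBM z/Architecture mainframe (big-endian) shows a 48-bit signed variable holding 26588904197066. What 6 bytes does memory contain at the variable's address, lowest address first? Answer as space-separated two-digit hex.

26588904197066 in hexadecimal, padded to 48 bits, is 0x182EB6308BCA.
Split into bytes (most-significant first): 18 2E B6 30 8B CA.
In big-endian order the high byte comes first in memory.
So the memory order matches the most-significant-first order: 18 2E B6 30 8B CA.

18 2E B6 30 8B CA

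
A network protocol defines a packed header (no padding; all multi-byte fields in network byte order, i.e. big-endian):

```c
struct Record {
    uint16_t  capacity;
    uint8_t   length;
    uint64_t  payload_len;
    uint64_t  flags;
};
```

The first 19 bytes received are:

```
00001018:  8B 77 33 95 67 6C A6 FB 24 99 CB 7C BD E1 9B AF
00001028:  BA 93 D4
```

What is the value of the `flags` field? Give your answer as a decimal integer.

`flags` follows `capacity` (2 B), `length` (1 B), `payload_len` (8 B), so it starts at offset 2 + 1 + 8 = 11 and occupies 8 bytes.
Bytes at offsets 11..18: 7C BD E1 9B AF BA 93 D4.
Big-endian: lowest address holds the most-significant byte.
The bytes are already most-significant first: 0x7CBDE19BAFBA93D4.
0x7CBDE19BAFBA93D4 = 8988588490085798868.

8988588490085798868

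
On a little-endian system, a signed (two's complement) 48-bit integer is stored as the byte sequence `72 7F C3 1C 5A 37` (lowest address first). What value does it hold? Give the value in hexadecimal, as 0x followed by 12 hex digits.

0x375A1CC37F72

In little-endian order the low byte comes first in memory.
Reassemble most-significant byte first: 37 5A 1C C3 7F 72 → 0x375A1CC37F72.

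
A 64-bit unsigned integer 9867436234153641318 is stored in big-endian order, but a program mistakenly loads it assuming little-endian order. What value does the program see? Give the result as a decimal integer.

9867436234153641318 in 64-bit hexadecimal is 0x88F02CF99C8BC566.
Stored big-endian, the bytes at ascending addresses are 88 F0 2C F9 9C 8B C5 66.
Read back as little-endian, the first byte is least significant, giving 0x66C58B9CF92CF088.
0x66C58B9CF92CF088 = 7405478668592279688.

7405478668592279688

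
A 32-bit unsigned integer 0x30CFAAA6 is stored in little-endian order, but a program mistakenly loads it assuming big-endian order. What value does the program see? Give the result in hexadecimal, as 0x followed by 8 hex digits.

Stored little-endian, the bytes at ascending addresses are A6 AA CF 30.
Read back as big-endian, the last byte is least significant, giving 0xA6AACF30.

0xA6AACF30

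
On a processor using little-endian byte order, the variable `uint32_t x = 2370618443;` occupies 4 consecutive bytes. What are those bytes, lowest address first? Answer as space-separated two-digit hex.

2370618443 in hexadecimal, padded to 32 bits, is 0x8D4CC44B.
Split into bytes (most-significant first): 8D 4C C4 4B.
Little-endian stores the least-significant byte at the lowest address.
So at ascending addresses the bytes are 4B C4 4C 8D.

4B C4 4C 8D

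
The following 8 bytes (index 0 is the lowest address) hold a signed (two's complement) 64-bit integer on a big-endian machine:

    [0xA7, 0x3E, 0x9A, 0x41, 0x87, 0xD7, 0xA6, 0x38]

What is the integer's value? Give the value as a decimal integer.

In big-endian order the high byte comes first in memory.
The bytes are already most-significant first: 0xA73E9A4187D7A638.
Top bit is set, so as a signed 64-bit value this is 0xA73E9A4187D7A638 − 2^64 = -6395504814576916936.

-6395504814576916936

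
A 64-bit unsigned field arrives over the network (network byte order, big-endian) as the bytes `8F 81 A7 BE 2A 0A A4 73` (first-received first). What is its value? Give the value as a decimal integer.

10340730654610334835

In big-endian order the high byte comes first in memory.
The bytes are already most-significant first: 0x8F81A7BE2A0AA473.
0x8F81A7BE2A0AA473 = 10340730654610334835.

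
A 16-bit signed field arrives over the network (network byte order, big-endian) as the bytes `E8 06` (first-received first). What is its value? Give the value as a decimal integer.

-6138

Big-endian: lowest address holds the most-significant byte.
The bytes are already most-significant first: 0xE806.
Top bit is set, so as a signed 16-bit value this is 0xE806 − 2^16 = -6138.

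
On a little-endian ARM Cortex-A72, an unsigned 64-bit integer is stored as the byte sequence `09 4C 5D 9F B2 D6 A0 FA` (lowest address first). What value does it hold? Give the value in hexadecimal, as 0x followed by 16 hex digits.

0xFAA0D6B29F5D4C09

In little-endian order the low byte comes first in memory.
Reassemble most-significant byte first: FA A0 D6 B2 9F 5D 4C 09 → 0xFAA0D6B29F5D4C09.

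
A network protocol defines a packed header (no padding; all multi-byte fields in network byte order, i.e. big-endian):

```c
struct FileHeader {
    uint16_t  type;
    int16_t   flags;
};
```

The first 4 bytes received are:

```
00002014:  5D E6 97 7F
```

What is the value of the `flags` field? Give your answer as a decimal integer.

`flags` follows `type` (2 bytes), so it starts at byte offset 2 and occupies 2 bytes.
Bytes at offsets 2..3: 97 7F.
In big-endian order the high byte comes first in memory.
The bytes are already most-significant first: 0x977F.
Top bit is set, so as a signed 16-bit value this is 0x977F − 2^16 = -26753.

-26753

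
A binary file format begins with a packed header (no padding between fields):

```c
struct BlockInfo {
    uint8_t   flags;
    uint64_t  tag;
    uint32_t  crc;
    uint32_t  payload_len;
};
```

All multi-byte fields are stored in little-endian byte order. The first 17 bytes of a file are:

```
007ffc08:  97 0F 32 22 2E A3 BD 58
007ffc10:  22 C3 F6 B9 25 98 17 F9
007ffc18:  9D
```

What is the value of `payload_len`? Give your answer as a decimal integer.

2650347416

`payload_len` follows `flags` (1 B), `tag` (8 B), `crc` (4 B), so it starts at offset 1 + 8 + 4 = 13 and occupies 4 bytes.
Bytes at offsets 13..16: 98 17 F9 9D.
In little-endian order the low byte comes first in memory.
Reassemble most-significant byte first: 9D F9 17 98 → 0x9DF91798.
0x9DF91798 = 2650347416.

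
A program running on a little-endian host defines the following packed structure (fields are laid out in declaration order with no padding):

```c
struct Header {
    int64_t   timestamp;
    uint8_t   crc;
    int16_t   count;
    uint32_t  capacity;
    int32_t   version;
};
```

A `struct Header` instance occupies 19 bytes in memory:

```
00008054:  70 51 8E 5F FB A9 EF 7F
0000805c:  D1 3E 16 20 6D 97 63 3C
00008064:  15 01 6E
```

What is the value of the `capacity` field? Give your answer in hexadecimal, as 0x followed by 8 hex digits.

0x63976D20

`capacity` follows `timestamp` (8 B), `crc` (1 B), `count` (2 B), so it starts at offset 8 + 1 + 2 = 11 and occupies 4 bytes.
Bytes at offsets 11..14: 20 6D 97 63.
Little-endian stores the least-significant byte at the lowest address.
Reassemble most-significant byte first: 63 97 6D 20 → 0x63976D20.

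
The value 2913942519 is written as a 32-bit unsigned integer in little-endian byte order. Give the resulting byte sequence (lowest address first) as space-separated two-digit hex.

2913942519 in hexadecimal, padded to 32 bits, is 0xADAF3BF7.
Split into bytes (most-significant first): AD AF 3B F7.
Little-endian: lowest address holds the least-significant byte.
So at ascending addresses the bytes are F7 3B AF AD.

F7 3B AF AD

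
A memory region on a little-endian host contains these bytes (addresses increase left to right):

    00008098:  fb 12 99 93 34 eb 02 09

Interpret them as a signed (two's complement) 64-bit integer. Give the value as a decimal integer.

Little-endian stores the least-significant byte at the lowest address.
Reassemble most-significant byte first: 09 02 EB 34 93 99 12 FB → 0x0902EB34939912FB.
0x0902EB34939912FB = 649339907341882107.

649339907341882107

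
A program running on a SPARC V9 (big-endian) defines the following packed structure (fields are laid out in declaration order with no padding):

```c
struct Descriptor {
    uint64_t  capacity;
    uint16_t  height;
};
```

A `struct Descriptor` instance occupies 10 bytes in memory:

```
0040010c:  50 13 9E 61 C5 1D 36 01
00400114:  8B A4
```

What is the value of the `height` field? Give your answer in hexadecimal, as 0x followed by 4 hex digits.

0x8BA4

`height` follows `capacity` (8 bytes), so it starts at byte offset 8 and occupies 2 bytes.
Bytes at offsets 8..9: 8B A4.
Big-endian: lowest address holds the most-significant byte.
The bytes are already most-significant first: 0x8BA4.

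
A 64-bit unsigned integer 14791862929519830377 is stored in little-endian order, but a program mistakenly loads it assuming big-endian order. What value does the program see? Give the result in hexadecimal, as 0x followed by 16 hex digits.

0x69654CB8F64047CD

14791862929519830377 in 64-bit hexadecimal is 0xCD4740F6B84C6569.
Stored little-endian, the bytes at ascending addresses are 69 65 4C B8 F6 40 47 CD.
Read back as big-endian, the last byte is least significant, giving 0x69654CB8F64047CD.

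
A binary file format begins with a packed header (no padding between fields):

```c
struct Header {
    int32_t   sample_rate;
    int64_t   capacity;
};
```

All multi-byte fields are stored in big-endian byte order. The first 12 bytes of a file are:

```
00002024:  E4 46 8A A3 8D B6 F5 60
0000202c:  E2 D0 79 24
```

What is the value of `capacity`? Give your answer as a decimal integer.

`capacity` follows `sample_rate` (4 bytes), so it starts at byte offset 4 and occupies 8 bytes.
Bytes at offsets 4..11: 8D B6 F5 60 E2 D0 79 24.
Big-endian stores the most-significant byte at the lowest address.
The bytes are already most-significant first: 0x8DB6F560E2D07924.
Top bit is set, so as a signed 64-bit value this is 0x8DB6F560E2D07924 − 2^64 = -8235125072129394396.

-8235125072129394396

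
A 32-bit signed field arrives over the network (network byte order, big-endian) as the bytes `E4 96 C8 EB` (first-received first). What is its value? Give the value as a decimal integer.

Big-endian: lowest address holds the most-significant byte.
The bytes are already most-significant first: 0xE496C8EB.
Top bit is set, so as a signed 32-bit value this is 0xE496C8EB − 2^32 = -459880213.

-459880213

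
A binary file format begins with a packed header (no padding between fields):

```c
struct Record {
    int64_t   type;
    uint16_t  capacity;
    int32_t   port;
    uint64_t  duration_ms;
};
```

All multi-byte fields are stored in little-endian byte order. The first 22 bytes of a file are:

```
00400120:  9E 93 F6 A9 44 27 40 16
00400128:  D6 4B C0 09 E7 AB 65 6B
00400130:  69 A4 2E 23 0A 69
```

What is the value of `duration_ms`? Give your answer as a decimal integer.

7568900806983379813

`duration_ms` follows `type` (8 B), `capacity` (2 B), `port` (4 B), so it starts at offset 8 + 2 + 4 = 14 and occupies 8 bytes.
Bytes at offsets 14..21: 65 6B 69 A4 2E 23 0A 69.
Little-endian stores the least-significant byte at the lowest address.
Reassemble most-significant byte first: 69 0A 23 2E A4 69 6B 65 → 0x690A232EA4696B65.
0x690A232EA4696B65 = 7568900806983379813.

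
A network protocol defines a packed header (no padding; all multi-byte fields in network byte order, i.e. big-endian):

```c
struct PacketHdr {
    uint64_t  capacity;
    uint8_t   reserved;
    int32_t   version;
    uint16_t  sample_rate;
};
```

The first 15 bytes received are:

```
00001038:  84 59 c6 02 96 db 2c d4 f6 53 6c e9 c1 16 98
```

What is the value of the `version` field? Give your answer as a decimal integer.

`version` follows `capacity` (8 B), `reserved` (1 B), so it starts at offset 8 + 1 = 9 and occupies 4 bytes.
Bytes at offsets 9..12: 53 6C E9 C1.
In big-endian order the high byte comes first in memory.
The bytes are already most-significant first: 0x536CE9C1.
0x536CE9C1 = 1399646657.

1399646657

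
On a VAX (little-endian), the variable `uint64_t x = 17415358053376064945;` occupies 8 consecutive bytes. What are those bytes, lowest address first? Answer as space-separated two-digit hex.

17415358053376064945 in hexadecimal, padded to 64 bits, is 0xF1AFC7E107B7FDB1.
Split into bytes (most-significant first): F1 AF C7 E1 07 B7 FD B1.
Little-endian stores the least-significant byte at the lowest address.
So at ascending addresses the bytes are B1 FD B7 07 E1 C7 AF F1.

B1 FD B7 07 E1 C7 AF F1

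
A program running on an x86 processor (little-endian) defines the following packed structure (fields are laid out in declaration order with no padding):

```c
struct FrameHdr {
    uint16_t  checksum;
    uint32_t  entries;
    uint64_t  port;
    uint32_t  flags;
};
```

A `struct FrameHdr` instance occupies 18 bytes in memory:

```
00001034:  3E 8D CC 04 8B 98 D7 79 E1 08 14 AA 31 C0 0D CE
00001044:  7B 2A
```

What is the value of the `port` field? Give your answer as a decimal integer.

`port` follows `checksum` (2 B), `entries` (4 B), so it starts at offset 2 + 4 = 6 and occupies 8 bytes.
Bytes at offsets 6..13: D7 79 E1 08 14 AA 31 C0.
Little-endian: lowest address holds the least-significant byte.
Reassemble most-significant byte first: C0 31 AA 14 08 E1 79 D7 → 0xC031AA1408E179D7.
0xC031AA1408E179D7 = 13849037332166048215.

13849037332166048215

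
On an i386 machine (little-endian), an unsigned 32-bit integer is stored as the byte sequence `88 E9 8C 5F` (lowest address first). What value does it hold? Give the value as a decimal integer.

In little-endian order the low byte comes first in memory.
Reassemble most-significant byte first: 5F 8C E9 88 → 0x5F8CE988.
0x5F8CE988 = 1603070344.

1603070344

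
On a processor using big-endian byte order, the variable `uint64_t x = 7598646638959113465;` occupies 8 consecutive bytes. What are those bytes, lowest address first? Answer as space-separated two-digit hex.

69 73 D0 DB D8 DF B4 F9

7598646638959113465 in hexadecimal, padded to 64 bits, is 0x6973D0DBD8DFB4F9.
Split into bytes (most-significant first): 69 73 D0 DB D8 DF B4 F9.
Big-endian: lowest address holds the most-significant byte.
So the memory order matches the most-significant-first order: 69 73 D0 DB D8 DF B4 F9.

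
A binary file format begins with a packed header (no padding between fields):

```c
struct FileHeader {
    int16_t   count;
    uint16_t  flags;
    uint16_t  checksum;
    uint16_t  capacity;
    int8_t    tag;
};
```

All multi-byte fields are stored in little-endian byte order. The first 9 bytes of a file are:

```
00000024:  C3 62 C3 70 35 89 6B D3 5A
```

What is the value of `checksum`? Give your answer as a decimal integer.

35125

`checksum` follows `count` (2 B), `flags` (2 B), so it starts at offset 2 + 2 = 4 and occupies 2 bytes.
Bytes at offsets 4..5: 35 89.
In little-endian order the low byte comes first in memory.
Reassemble most-significant byte first: 89 35 → 0x8935.
0x8935 = 35125.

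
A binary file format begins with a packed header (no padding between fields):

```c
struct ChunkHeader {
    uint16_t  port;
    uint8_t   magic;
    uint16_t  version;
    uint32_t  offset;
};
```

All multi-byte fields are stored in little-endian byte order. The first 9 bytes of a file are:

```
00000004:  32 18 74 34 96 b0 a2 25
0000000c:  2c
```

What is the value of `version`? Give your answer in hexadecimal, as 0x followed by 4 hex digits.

`version` follows `port` (2 B), `magic` (1 B), so it starts at offset 2 + 1 = 3 and occupies 2 bytes.
Bytes at offsets 3..4: 34 96.
Little-endian stores the least-significant byte at the lowest address.
Reassemble most-significant byte first: 96 34 → 0x9634.

0x9634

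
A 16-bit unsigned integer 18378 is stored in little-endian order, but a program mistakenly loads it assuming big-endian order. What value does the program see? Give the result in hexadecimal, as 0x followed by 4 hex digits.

0xCA47

18378 in 16-bit hexadecimal is 0x47CA.
Stored little-endian, the bytes at ascending addresses are CA 47.
Read back as big-endian, the last byte is least significant, giving 0xCA47.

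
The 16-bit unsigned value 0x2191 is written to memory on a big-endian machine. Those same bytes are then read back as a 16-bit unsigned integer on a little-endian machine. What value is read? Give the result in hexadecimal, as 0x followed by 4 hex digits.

Stored big-endian, the bytes at ascending addresses are 21 91.
Read back as little-endian, the first byte is least significant, giving 0x9121.

0x9121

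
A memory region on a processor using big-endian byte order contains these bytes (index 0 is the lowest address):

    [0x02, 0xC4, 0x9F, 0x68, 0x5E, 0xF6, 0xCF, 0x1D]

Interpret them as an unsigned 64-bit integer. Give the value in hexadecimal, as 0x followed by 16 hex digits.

0x02C49F685EF6CF1D

Big-endian stores the most-significant byte at the lowest address.
The bytes are already most-significant first: 0x02C49F685EF6CF1D.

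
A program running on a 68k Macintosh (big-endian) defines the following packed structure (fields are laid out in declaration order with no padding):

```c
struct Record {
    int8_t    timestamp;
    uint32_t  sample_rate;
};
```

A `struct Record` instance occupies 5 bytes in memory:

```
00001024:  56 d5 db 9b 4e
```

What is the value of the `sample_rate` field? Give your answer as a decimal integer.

3587939150

`sample_rate` follows `timestamp` (1 byte), so it starts at byte offset 1 and occupies 4 bytes.
Bytes at offsets 1..4: D5 DB 9B 4E.
Big-endian: lowest address holds the most-significant byte.
The bytes are already most-significant first: 0xD5DB9B4E.
0xD5DB9B4E = 3587939150.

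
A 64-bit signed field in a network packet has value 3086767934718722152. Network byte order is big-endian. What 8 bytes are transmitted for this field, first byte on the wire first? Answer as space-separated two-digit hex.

2A D6 67 15 0C F9 C0 68

3086767934718722152 in hexadecimal, padded to 64 bits, is 0x2AD667150CF9C068.
Split into bytes (most-significant first): 2A D6 67 15 0C F9 C0 68.
Big-endian stores the most-significant byte at the lowest address.
So the memory order matches the most-significant-first order: 2A D6 67 15 0C F9 C0 68.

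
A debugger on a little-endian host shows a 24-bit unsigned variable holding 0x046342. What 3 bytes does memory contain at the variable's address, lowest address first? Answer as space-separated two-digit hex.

42 63 04

Split into bytes (most-significant first): 04 63 42.
Little-endian: lowest address holds the least-significant byte.
So at ascending addresses the bytes are 42 63 04.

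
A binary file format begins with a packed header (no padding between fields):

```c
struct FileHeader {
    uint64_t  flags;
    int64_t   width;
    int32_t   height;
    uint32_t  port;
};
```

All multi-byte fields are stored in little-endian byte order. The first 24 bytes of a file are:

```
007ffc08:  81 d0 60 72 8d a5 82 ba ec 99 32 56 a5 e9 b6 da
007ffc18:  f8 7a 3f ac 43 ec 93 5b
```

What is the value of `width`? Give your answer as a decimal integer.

`width` follows `flags` (8 bytes), so it starts at byte offset 8 and occupies 8 bytes.
Bytes at offsets 8..15: EC 99 32 56 A5 E9 B6 DA.
Little-endian stores the least-significant byte at the lowest address.
Reassemble most-significant byte first: DA B6 E9 A5 56 32 99 EC → 0xDAB6E9A5563299EC.
Top bit is set, so as a signed 64-bit value this is 0xDAB6E9A5563299EC − 2^64 = -2686703231354889748.

-2686703231354889748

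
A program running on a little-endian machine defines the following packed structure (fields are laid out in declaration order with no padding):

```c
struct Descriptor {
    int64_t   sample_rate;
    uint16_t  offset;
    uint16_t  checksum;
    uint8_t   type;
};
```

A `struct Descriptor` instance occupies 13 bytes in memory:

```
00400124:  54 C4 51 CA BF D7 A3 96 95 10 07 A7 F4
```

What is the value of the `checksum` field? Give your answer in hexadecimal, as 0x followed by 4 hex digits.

0xA707

`checksum` follows `sample_rate` (8 B), `offset` (2 B), so it starts at offset 8 + 2 = 10 and occupies 2 bytes.
Bytes at offsets 10..11: 07 A7.
Little-endian stores the least-significant byte at the lowest address.
Reassemble most-significant byte first: A7 07 → 0xA707.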